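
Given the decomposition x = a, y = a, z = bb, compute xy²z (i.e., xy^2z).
aaabb

Given x = 'a', y = 'a', z = 'bb' and i = 2:

xy^2z = x + y·y·...·y (2 times) + z
       = 'a' + 'a'^2 + 'bb'
       = 'a' + 'aa' + 'bb'
       = 'aaabb'

The pumped string is 'aaabb' with length 5.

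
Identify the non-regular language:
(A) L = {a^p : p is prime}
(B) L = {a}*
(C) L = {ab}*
(A) {a^p : p is prime}

(A) L = {a^p : p is prime} is NOT regular.

The pumping lemma can be used to prove this:
After pumping, the length becomes composite

The other languages are regular because they can be recognized by finite automata.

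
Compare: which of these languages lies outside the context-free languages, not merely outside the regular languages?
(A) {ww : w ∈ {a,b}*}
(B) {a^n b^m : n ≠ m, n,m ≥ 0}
(A) {ww : w ∈ {a,b}*}

(A) {ww : w ∈ {a,b}*} requires the CFL pumping lemma.

- {a^n b^m : n ≠ m, n,m ≥ 0} is context-free (but not regular)
  • Can be shown non-regular with the regular pumping lemma
  • After pumping a's, we can make n = m

- {ww : w ∈ {a,b}*} is NOT context-free
  • Requires the CFL pumping lemma to prove
  • Cannot verify equality of two arbitrary substrings

The CFL pumping lemma is "stronger" in that it can prove non-membership
in the larger class of context-free languages.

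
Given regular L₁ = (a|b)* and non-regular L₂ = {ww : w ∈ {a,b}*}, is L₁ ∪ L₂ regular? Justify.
Yes — L₁ ∪ L₂ is regular.

{ww} ⊆ (a|b)*, so L₁ ∪ L₂ = (a|b)*, which is regular.

Note that the bare facts "L₁ regular, L₂ non-regular" do not settle the question by themselves: the closure of regular languages under ∪, ∩, complement and difference applies only when BOTH operands are regular. With a non-regular operand the result can come out regular or non-regular depending on the specific languages, so one has to work out L₁ ∪ L₂ for this particular pair, as above.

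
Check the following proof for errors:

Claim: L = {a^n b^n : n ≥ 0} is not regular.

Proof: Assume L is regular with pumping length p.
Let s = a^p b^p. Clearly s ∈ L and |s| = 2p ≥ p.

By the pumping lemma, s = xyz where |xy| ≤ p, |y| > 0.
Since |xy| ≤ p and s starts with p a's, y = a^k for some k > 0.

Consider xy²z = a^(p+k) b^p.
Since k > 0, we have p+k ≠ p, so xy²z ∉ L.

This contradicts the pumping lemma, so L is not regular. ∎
The proof is correct.

This proof is valid because:
1. The string s = a^p b^p is correctly in L
2. The decomposition analysis is correct: y must consist only of a's
3. The contradiction is valid: pumping increases a's but not b's
4. The conclusion follows logically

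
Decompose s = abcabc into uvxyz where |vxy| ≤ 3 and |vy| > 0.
u='ab', v='c', x='a', y='b', z='c'

For s = abcabc with pumping length p = 3:

One valid decomposition:
- u = 'ab'
- v = 'c'
- x = 'a'
- y = 'b'
- z = 'c'

Verification:
- uvxyz = 'ab' + 'c' + 'a' + 'b' + 'c' = abcabc ✓
- |vxy| = |'cab'| = 3 ≤ 3 ✓
- |vy| = |'cb'| = 2 > 0 ✓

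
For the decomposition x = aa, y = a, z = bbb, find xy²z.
aaaabbb

Given x = 'aa', y = 'a', z = 'bbb' and i = 2:

xy^2z = x + y·y·...·y (2 times) + z
       = 'aa' + 'a'^2 + 'bbb'
       = 'aa' + 'aa' + 'bbb'
       = 'aaaabbb'

The pumped string is 'aaaabbb' with length 7.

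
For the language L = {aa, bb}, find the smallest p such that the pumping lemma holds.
p = 3

For a finite language L, the pumping lemma holds vacuously if p > max|s| for s ∈ L.

The longest string in L = {aa, bb} has length 2.
If p = 3, then no string s ∈ L has |s| ≥ p, so the condition is vacuously true.

The minimum pumping length is p = 3.

Why no smaller p works: for any p ≤ 2, the longest string s ∈ L has |s| = 2 ≥ p, so it would
have to be pumpable; but pumping up (i = 2, 3, ...) produces ever longer strings, which cannot all lie in the
finite language L. So the pumping property fails for every p ≤ 2.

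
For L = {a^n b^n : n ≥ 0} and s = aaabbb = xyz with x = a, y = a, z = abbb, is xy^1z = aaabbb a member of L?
Yes

xy¹z = a · a · abbb = aaabbb.
aaabbb = a^3 b^3 has equal counts (3 = 3), so it is in L.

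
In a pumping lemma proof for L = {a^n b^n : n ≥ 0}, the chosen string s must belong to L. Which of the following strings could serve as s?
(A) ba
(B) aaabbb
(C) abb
(B) aaabbb

The pumping lemma is applied to a string s that lies in L, so first check membership of each option:
- (A) ba has an a after a b, so it is not of the form a^n b^n and is not in L ✗
- (B) aaabbb = a^3 b^3 has equal counts (3 = 3), so it is in L ✓
- (C) abb has 1 a's and 2 b's; 1 ≠ 2, so it is not in L ✗

Only (B) aaabbb is in L, so it is the only candidate that could play the role of s.
(In a complete proof one picks s in terms of the pumping length p so that |s| ≥ p is guaranteed; a fixed string like aaabbb illustrates the shape of such an s.)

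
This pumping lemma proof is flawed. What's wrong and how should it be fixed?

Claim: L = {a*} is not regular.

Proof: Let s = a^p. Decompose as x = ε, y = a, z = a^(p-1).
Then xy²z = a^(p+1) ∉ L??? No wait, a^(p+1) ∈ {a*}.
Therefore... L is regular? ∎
Error: The proof attempts to show a*  is not regular, but a* IS regular!

Correction: a* is a regular language (recognized by a simple DFA with one accepting state and self-loop on 'a'). The pumping lemma can only prove non-regularity, not regularity. For regular languages, pumping always works.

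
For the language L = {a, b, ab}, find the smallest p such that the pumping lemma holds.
p = 3

For a finite language L, the pumping lemma holds vacuously if p > max|s| for s ∈ L.

The longest string in L = {a, b, ab} has length 2.
If p = 3, then no string s ∈ L has |s| ≥ p, so the condition is vacuously true.

The minimum pumping length is p = 3.

Why no smaller p works: for any p ≤ 2, the longest string s ∈ L has |s| = 2 ≥ p, so it would
have to be pumpable; but pumping up (i = 2, 3, ...) produces ever longer strings, which cannot all lie in the
finite language L. So the pumping property fails for every p ≤ 2.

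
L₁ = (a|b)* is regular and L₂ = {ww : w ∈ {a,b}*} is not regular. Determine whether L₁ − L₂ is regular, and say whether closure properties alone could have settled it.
No — L₁ − L₂ is not regular.

L₁ − L₂ is the complement of {ww} within {a,b}*. If it were regular, its complement {ww} would be regular as well (regular languages are closed under complement) — contradiction. So L₁ − L₂ is not regular.

Note that the bare facts "L₁ regular, L₂ non-regular" do not settle the question by themselves: the closure of regular languages under ∪, ∩, complement and difference applies only when BOTH operands are regular. With a non-regular operand the result can come out regular or non-regular depending on the specific languages, so one has to work out L₁ − L₂ for this particular pair, as above.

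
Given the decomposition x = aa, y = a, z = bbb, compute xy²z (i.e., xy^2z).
aaaabbb

Given x = 'aa', y = 'a', z = 'bbb' and i = 2:

xy^2z = x + y·y·...·y (2 times) + z
       = 'aa' + 'a'^2 + 'bbb'
       = 'aa' + 'aa' + 'bbb'
       = 'aaaabbb'

The pumped string is 'aaaabbb' with length 7.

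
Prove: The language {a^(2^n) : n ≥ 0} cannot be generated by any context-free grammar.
Assume for contradiction that L is context-free, and let p ≥ 1 be the pumping length given by the pumping lemma for CFLs.
Choose s = a^(2^p). Then s ∈ L and |s| = 2^p ≥ p.
By the CFL pumping lemma, s = uvxyz for some u, v, x, y, z with |vxy| ≤ p, |vy| ≥ 1, and uv^i xy^i z ∈ L for every i ≥ 0.
All symbols are a's, so only lengths matter: let k = |vy|, with 1 ≤ k ≤ |vxy| ≤ p < 2^p.

Take i = 2: |uv²xy²z| = 2^p + k, and 2^p < 2^p + k < 2^p + 2^p = 2^(p+1).
So the length lies strictly between consecutive powers of two and is not a power of 2; uv²xy²z ∉ L.

This contradicts the CFL pumping lemma, which requires uv^i xy^i z ∈ L for all i ≥ 0.
Hence L = {a^(2^n) : n ≥ 0} is not context-free. ∎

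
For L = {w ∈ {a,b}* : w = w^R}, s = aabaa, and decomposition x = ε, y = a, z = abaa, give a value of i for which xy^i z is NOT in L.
i = 2

xy²z = ε · aa · abaa = aaabaa; aaabaa reversed is aabaaa ≠ aaabaa, so it is not a palindrome and is not in L.
(Other choices also work, e.g. i = 0, 3; only i = 1 is guaranteed to stay in L since xy¹z = s.)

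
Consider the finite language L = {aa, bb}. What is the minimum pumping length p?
p = 3

For a finite language L, the pumping lemma holds vacuously if p > max|s| for s ∈ L.

The longest string in L = {aa, bb} has length 2.
If p = 3, then no string s ∈ L has |s| ≥ p, so the condition is vacuously true.

The minimum pumping length is p = 3.

Why no smaller p works: for any p ≤ 2, the longest string s ∈ L has |s| = 2 ≥ p, so it would
have to be pumpable; but pumping up (i = 2, 3, ...) produces ever longer strings, which cannot all lie in the
finite language L. So the pumping property fails for every p ≤ 2.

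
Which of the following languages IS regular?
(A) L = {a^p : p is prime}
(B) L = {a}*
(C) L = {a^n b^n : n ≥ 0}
(B) {a}*

(B) L = {a}* is regular.

This can be recognized by a finite automaton (DFA/NFA).
Regular expressions like {a}* define regular languages.

The other choices are not regular:
- {a^p : p is prime}: After pumping, the length becomes composite
- {a^n b^n : n ≥ 0}: After pumping, the number of a's and b's become unequal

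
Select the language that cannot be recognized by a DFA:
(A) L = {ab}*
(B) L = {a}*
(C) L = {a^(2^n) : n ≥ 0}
(C) {a^(2^n) : n ≥ 0}

(C) L = {a^(2^n) : n ≥ 0} is NOT regular.

The pumping lemma can be used to prove this:
After pumping, length is no longer a power of 2

The other languages are regular because they can be recognized by finite automata.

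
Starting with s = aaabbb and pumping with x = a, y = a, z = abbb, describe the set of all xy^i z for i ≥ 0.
{xy^i z : i ≥ 0} = {a^(2+i) b^3 : i ≥ 0} = {aabbb, aaabbb, aaaabbb, ...}

With x = a, y = a, z = abbb: Starting with aaabbb and pumping the second 'a', we get strings with 2+i a's followed by 3 b's for i = 0, 1, 2, ...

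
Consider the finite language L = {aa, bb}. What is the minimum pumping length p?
p = 3

For a finite language L, the pumping lemma holds vacuously if p > max|s| for s ∈ L.

The longest string in L = {aa, bb} has length 2.
If p = 3, then no string s ∈ L has |s| ≥ p, so the condition is vacuously true.

The minimum pumping length is p = 3.

Why no smaller p works: for any p ≤ 2, the longest string s ∈ L has |s| = 2 ≥ p, so it would
have to be pumpable; but pumping up (i = 2, 3, ...) produces ever longer strings, which cannot all lie in the
finite language L. So the pumping property fails for every p ≤ 2.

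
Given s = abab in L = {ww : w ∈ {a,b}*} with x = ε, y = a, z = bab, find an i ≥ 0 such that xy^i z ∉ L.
i = 3

xy³z = ε · aaa · bab = aaabab; aaabab has length 6; its halves are aaa and bab, which differ, so it is not in L.
(Other choices also work, e.g. i = 0, 2; only i = 1 is guaranteed to stay in L since xy¹z = s.)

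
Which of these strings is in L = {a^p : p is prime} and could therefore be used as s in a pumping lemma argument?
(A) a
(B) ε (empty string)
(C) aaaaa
(C) aaaaa

The pumping lemma is applied to a string s that lies in L, so first check membership of each option:
- (A) a has length 1, which is not prime, so it is not in L ✗
- (B) ε has length 0, which is not prime, so it is not in L ✗
- (C) aaaaa has length 5, which is prime, so it is in L ✓

Only (C) aaaaa is in L, so it is the only candidate that could play the role of s.
(In a complete proof one picks s in terms of the pumping length p so that |s| ≥ p is guaranteed; a fixed string like aaaaa illustrates the shape of such an s.)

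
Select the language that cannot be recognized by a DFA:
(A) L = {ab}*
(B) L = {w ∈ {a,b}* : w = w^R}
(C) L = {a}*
(B) {w ∈ {a,b}* : w = w^R}

(B) L = {w ∈ {a,b}* : w = w^R} is NOT regular.

The pumping lemma can be used to prove this:
After pumping, the string is no longer symmetric

The other languages are regular because they can be recognized by finite automata.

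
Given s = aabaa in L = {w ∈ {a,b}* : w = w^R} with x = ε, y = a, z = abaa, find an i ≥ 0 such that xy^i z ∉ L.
i = 2

xy²z = ε · aa · abaa = aaabaa; aaabaa reversed is aabaaa ≠ aaabaa, so it is not a palindrome and is not in L.
(Other choices also work, e.g. i = 0, 3; only i = 1 is guaranteed to stay in L since xy¹z = s.)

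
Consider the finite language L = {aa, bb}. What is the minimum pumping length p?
p = 3

For a finite language L, the pumping lemma holds vacuously if p > max|s| for s ∈ L.

The longest string in L = {aa, bb} has length 2.
If p = 3, then no string s ∈ L has |s| ≥ p, so the condition is vacuously true.

The minimum pumping length is p = 3.

Why no smaller p works: for any p ≤ 2, the longest string s ∈ L has |s| = 2 ≥ p, so it would
have to be pumpable; but pumping up (i = 2, 3, ...) produces ever longer strings, which cannot all lie in the
finite language L. So the pumping property fails for every p ≤ 2.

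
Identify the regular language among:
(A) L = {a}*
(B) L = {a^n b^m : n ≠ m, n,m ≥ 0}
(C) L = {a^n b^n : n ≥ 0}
(A) {a}*

(A) L = {a}* is regular.

This can be recognized by a finite automaton (DFA/NFA).
Regular expressions like {a}* define regular languages.

The other choices are not regular:
- {a^n b^m : n ≠ m, n,m ≥ 0}: After pumping a's, we can make n = m
- {a^n b^n : n ≥ 0}: After pumping, the number of a's and b's become unequal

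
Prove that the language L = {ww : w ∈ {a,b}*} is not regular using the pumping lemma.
Assume for contradiction that L is regular, and let p ≥ 1 be the pumping length given by the pumping lemma.
Choose s = a^p b a^p b. Then s ∈ L (take w = a^p b) and |s| = 2p + 2 ≥ p.
By the pumping lemma, s = xyz for some x, y, z with |xy| ≤ p, |y| ≥ 1, and xy^i z ∈ L for every i ≥ 0.
Since |xy| ≤ p and the first p symbols of s are all a's, y = a^k for some k with 1 ≤ k ≤ p.

Take i = 2: t = xy²z = a^(p + k) b a^p b.
Suppose t = uu for some string u. The string t contains exactly two b's and ends in b, so u contains exactly one b and ends in b; hence u = a^j b for some j, and uu = a^j b a^j b. Comparing with t = a^(p + k) b a^p b forces j = p + k (first block) and j = p (second block), which is impossible since k ≥ 1. So t ∉ L.

This contradicts the pumping lemma, which requires xy^i z ∈ L for all i ≥ 0.
Hence L = {ww : w ∈ {a,b}*} is not regular. ∎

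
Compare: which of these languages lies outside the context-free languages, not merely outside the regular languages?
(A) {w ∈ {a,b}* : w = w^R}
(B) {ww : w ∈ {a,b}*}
(B) {ww : w ∈ {a,b}*}

(B) {ww : w ∈ {a,b}*} requires the CFL pumping lemma.

- {w ∈ {a,b}* : w = w^R} is context-free (but not regular)
  • Can be shown non-regular with the regular pumping lemma
  • After pumping, the string is no longer symmetric

- {ww : w ∈ {a,b}*} is NOT context-free
  • Requires the CFL pumping lemma to prove
  • Even a PDA cannot compare two arbitrary halves symbol by symbol; CFL pumping on a^p b^p a^p b^p fails

The CFL pumping lemma is "stronger" in that it can prove non-membership
in the larger class of context-free languages.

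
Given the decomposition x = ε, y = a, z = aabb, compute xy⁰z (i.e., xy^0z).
aabb

Given x = '', y = 'a', z = 'aabb' and i = 0:

xy^0z = x + y·y·...·y (0 times) + z
       = '' + 'a'^0 + 'aabb'
       = '' + '' + 'aabb'
       = 'aabb'

The pumped string is 'aabb' with length 4.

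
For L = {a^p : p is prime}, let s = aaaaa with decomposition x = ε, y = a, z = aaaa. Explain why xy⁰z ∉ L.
xy⁰z = aaaa ∉ L

Pumping with i = 0 replaces y = a by y⁰ = ε:
- Original: s = xyz = aaaaa; aaaaa has length 5, which is prime, so it is in L
- Pumped: xy⁰z = ε · ε · aaaa = aaaa
- aaaa has length 4 = 2 × 2, which is not prime, so it is not in L

The pumping lemma would require xy⁰z ∈ L, so this decomposition yields a contradiction.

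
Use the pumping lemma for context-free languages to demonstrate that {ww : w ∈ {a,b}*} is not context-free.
Assume for contradiction that L is context-free, and let p ≥ 1 be the pumping length given by the pumping lemma for CFLs.
Choose s = a^p b^p a^p b^p. Then s ∈ L (take w = a^p b^p) and |s| = 4p ≥ p.
By the CFL pumping lemma, s = uvxyz for some u, v, x, y, z with |vxy| ≤ p, |vy| ≥ 1, and uv^i xy^i z ∈ L for every i ≥ 0.

Write s as four blocks A₁ B₁ A₂ B₂ with A₁ = A₂ = a^p and B₁ = B₂ = b^p. Since |vxy| ≤ p, the window vxy lies inside at most two adjacent blocks. Take i = 0 and let t = uxz, so |t| = 4p − |vy| with 1 ≤ |vy| ≤ p. If |t| is odd, t ∉ L immediately, so assume |vy| is even (hence |vy| ≥ 2) and |t|/2 = 2p − |vy|/2, which satisfies p ≤ |t|/2 ≤ 2p − 1.

Case 1 (vxy inside A₁B₁): t = a^(p−j) b^(p−l) a^p b^p with j + l = |vy|. The second half of t has length < 2p, so it is a suffix of the trailing a^p b^p and ends in b; the first half is a^(p−j) b^(p−l) a^((j+l)/2), which ends in a because (j+l)/2 ≥ 1. The halves differ, so t ∉ L.

Case 2 (vxy inside B₁A₂, straddling the middle): t = a^p b^(p−j) a^(p−l) b^p with j + l = |vy|. If t = ww, then w is a prefix of t of length ≥ p, so w begins with a^p; and w is a suffix of t of length ≥ p, so w ends with b^p. That forces |w| ≥ 2p, contradicting |w| = |t|/2 ≤ 2p − 1. So t ∉ L.

Case 3 (vxy inside A₂B₂): t = a^p b^p a^(p−j) b^(p−l) with j + l = |vy|. The first half of t is a prefix of a^p b^p, so it begins with a; the second half is b^((j+l)/2) a^(p−j) b^(p−l), which begins with b. The halves differ, so t ∉ L.

In every case uv⁰xy⁰z = uxz ∉ L.

This contradicts the CFL pumping lemma, which requires uv^i xy^i z ∈ L for all i ≥ 0.
Hence L = {ww : w ∈ {a,b}*} is not context-free. ∎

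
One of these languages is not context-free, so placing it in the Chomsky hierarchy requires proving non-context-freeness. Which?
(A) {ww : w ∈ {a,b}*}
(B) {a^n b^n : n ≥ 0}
(A) {ww : w ∈ {a,b}*}

(A) {ww : w ∈ {a,b}*} requires the CFL pumping lemma.

- {a^n b^n : n ≥ 0} is context-free (but not regular)
  • Can be shown non-regular with the regular pumping lemma
  • After pumping, the number of a's and b's become unequal

- {ww : w ∈ {a,b}*} is NOT context-free
  • Requires the CFL pumping lemma to prove
  • Cannot verify equality of two arbitrary substrings

The CFL pumping lemma is "stronger" in that it can prove non-membership
in the larger class of context-free languages.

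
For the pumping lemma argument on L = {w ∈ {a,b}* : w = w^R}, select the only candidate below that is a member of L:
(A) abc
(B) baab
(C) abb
(B) baab

The pumping lemma is applied to a string s that lies in L, so first check membership of each option:
- (A) abc reversed is cba ≠ abc, so it is not a palindrome and is not in L ✗
- (B) baab reversed is baab, the same string, so it is a palindrome and is in L ✓
- (C) abb reversed is bba ≠ abb, so it is not a palindrome and is not in L ✗

Only (B) baab is in L, so it is the only candidate that could play the role of s.
(In a complete proof one picks s in terms of the pumping length p so that |s| ≥ p is guaranteed; a fixed string like baab illustrates the shape of such an s.)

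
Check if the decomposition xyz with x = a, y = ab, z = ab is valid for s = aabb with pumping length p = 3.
Violated: xyz = s

The decomposition x = a, y = ab, z = ab for s = aabb with p = 3
violates the constraint: xyz = s

xyz = 'a' + 'ab' + 'ab' = 'aabab' ≠ 'aabb' = s. The decomposition doesn't reconstruct s.

Pumping lemma constraints:
1. xyz = s (decomposition is valid)
2. |xy| ≤ p
3. |y| > 0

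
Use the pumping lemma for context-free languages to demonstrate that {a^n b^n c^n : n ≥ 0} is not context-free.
Assume for contradiction that L is context-free, and let p ≥ 1 be the pumping length given by the pumping lemma for CFLs.
Choose s = a^p b^p c^p. Then s ∈ L and |s| = 3p ≥ p.
By the CFL pumping lemma, s = uvxyz for some u, v, x, y, z with |vxy| ≤ p, |vy| ≥ 1, and uv^i xy^i z ∈ L for every i ≥ 0.

Because |vxy| ≤ p, the window vxy cannot contain both an a and a c: any substring of s containing both must include the entire block b^p plus at least one a and one c, so it has length ≥ p + 2 > p.
Hence at least one of the letters a, c does not occur in vy at all.

Take i = 0: the string uxz is obtained from s by deleting |vy| ≥ 1 symbols, so |uxz| = 3p − |vy| < 3p.
But the letter (a or c) that does not occur in vy still occurs exactly p times in uxz. Every string of L with exactly p copies of some letter is a^p b^p c^p, of length 3p. Since |uxz| < 3p, uxz ∉ L.

This contradicts the CFL pumping lemma, which requires uv^i xy^i z ∈ L for all i ≥ 0.
Hence L = {a^n b^n c^n : n ≥ 0} is not context-free. ∎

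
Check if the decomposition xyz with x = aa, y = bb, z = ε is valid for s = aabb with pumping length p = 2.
Violated: |xy| ≤ p

The decomposition x = aa, y = bb, z = ε for s = aabb with p = 2
violates the constraint: |xy| ≤ p

|xy| = |aabb| = 4 > 2 = p. The decomposition puts too many characters in xy.

Pumping lemma constraints:
1. xyz = s (decomposition is valid)
2. |xy| ≤ p
3. |y| > 0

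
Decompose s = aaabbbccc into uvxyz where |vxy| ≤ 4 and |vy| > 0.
u='aa', v='a', x='bb', y='b', z='ccc'

For s = aaabbbccc with pumping length p = 4:

One valid decomposition:
- u = 'aa'
- v = 'a'
- x = 'bb'
- y = 'b'
- z = 'ccc'

Verification:
- uvxyz = 'aa' + 'a' + 'bb' + 'b' + 'ccc' = aaabbbccc ✓
- |vxy| = |'abbb'| = 4 ≤ 4 ✓
- |vy| = |'ab'| = 2 > 0 ✓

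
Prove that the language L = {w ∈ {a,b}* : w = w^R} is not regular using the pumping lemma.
Assume for contradiction that L is regular, and let p ≥ 1 be the pumping length given by the pumping lemma.
Choose s = a^p b a^p. Then s ∈ L (it reads the same in both directions) and |s| = 2p + 1 ≥ p.
By the pumping lemma, s = xyz for some x, y, z with |xy| ≤ p, |y| ≥ 1, and xy^i z ∈ L for every i ≥ 0.
Since |xy| ≤ p and the first p symbols of s are all a's, y = a^k for some k with 1 ≤ k ≤ p.

Take i = 0: xy⁰z = a^(p − k) b a^p.
Its reversal is a^p b a^(p − k). These differ because the block of a's before the unique b has length p − k in one and p in the other, and p − k ≠ p since k ≥ 1. So xy⁰z is not a palindrome, i.e. xy⁰z ∉ L.

This contradicts the pumping lemma, which requires xy^i z ∈ L for all i ≥ 0.
Hence L = {w ∈ {a,b}* : w = w^R} is not regular. ∎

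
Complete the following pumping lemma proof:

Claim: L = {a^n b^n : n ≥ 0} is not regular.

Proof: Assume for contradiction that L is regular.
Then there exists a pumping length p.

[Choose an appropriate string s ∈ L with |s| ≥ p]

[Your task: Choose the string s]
s = a^p b^p

This string is in L (has equal a's and b's) and has length 2p ≥ p.
Any decomposition xyz with |xy| ≤ p means y consists only of a's,
so pumping will unbalance the counts.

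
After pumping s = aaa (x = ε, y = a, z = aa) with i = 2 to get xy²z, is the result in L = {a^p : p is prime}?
No

xy²z = ε · aa · aa = aaaa.
aaaa has length 4 = 2 × 2, which is not prime, so it is not in L.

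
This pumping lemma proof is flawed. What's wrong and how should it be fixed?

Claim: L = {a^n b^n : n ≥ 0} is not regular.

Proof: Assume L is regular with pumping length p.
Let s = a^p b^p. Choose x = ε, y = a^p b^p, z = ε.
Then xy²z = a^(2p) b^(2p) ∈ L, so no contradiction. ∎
Error: The decomposition violates |xy| ≤ p. With y = a^p b^p, |xy| = |y| = 2p > p. (The proof also miscomputes xy²z, which would be a^p b^p a^p b^p rather than a^(2p) b^(2p), and it wrongly treats one harmless decomposition as settling the matter — the prover does not get to choose the decomposition.)

Correction: The pumping lemma requires |xy| ≤ p, and the argument must handle every decomposition satisfying |xy| ≤ p, |y| ≥ 1. Since s starts with p a's, any such y consists only of a's, say y = a^k with k ≥ 1. Then xy²z = a^(p+k) b^p has unequal numbers of a's and b's, so xy²z ∉ L — the required contradiction.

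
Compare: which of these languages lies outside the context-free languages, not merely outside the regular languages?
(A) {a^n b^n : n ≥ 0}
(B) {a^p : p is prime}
(B) {a^p : p is prime}

(B) {a^p : p is prime} requires the CFL pumping lemma.

- {a^n b^n : n ≥ 0} is context-free (but not regular)
  • Can be shown non-regular with the regular pumping lemma
  • After pumping, the number of a's and b's become unequal

- {a^p : p is prime} is NOT context-free
  • Requires the CFL pumping lemma to prove
  • The CFL pumping lemma also fails because prime gaps are unbounded

The CFL pumping lemma is "stronger" in that it can prove non-membership
in the larger class of context-free languages.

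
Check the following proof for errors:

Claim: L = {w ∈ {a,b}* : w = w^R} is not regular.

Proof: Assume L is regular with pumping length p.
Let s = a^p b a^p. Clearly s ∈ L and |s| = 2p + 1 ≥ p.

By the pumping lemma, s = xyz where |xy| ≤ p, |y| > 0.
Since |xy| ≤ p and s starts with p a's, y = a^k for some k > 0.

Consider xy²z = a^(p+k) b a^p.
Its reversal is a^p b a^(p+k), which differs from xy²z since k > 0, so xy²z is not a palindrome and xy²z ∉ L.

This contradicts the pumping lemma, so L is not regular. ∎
The proof is correct.

This proof is valid because:
1. s = a^p b a^p is in L and is chosen in terms of p, so |s| ≥ p holds for every p
2. The decomposition analysis is correct: |xy| ≤ p forces y to lie inside the leading a's
3. The contradiction is valid: a^(p+k) b a^p has more a's before the b than after it, so it is not a palindrome
4. The conclusion follows logically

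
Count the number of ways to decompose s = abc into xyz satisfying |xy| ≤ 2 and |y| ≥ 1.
3

For s = 'abc' with pumping length p = 2:

Constraints: |xy| ≤ 2, |y| > 0

Valid decompositions (|xy| ≤ p, |y| ≥ 1):
  • x='', y='a', z='bc'
  • x='a', y='b', z='c'
  • x='', y='ab', z='c'

Total count: 3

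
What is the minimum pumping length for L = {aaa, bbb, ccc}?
p = 4

For a finite language L, the pumping lemma holds vacuously if p > max|s| for s ∈ L.

The longest string in L = {aaa, bbb, ccc} has length 3.
If p = 4, then no string s ∈ L has |s| ≥ p, so the condition is vacuously true.

The minimum pumping length is p = 4.

Why no smaller p works: for any p ≤ 3, the longest string s ∈ L has |s| = 3 ≥ p, so it would
have to be pumpable; but pumping up (i = 2, 3, ...) produces ever longer strings, which cannot all lie in the
finite language L. So the pumping property fails for every p ≤ 3.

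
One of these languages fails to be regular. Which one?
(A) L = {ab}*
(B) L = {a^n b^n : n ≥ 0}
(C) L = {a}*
(B) {a^n b^n : n ≥ 0}

(B) L = {a^n b^n : n ≥ 0} is NOT regular.

The pumping lemma can be used to prove this:
After pumping, the number of a's and b's become unequal

The other languages are regular because they can be recognized by finite automata.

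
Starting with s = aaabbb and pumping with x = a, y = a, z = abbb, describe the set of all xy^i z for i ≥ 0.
{xy^i z : i ≥ 0} = {a^(2+i) b^3 : i ≥ 0} = {aabbb, aaabbb, aaaabbb, ...}

With x = a, y = a, z = abbb: Starting with aaabbb and pumping the second 'a', we get strings with 2+i a's followed by 3 b's for i = 0, 1, 2, ...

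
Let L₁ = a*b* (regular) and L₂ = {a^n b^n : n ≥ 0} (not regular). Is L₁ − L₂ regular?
No — L₁ − L₂ is not regular.

a*b* − {a^n b^n} = {a^n b^m : n ≠ m}. If this were regular, then its complement intersected with a*b*, namely {a^n b^n : n ≥ 0}, would be regular too (closure under complement and intersection) — contradiction. So L₁ − L₂ is not regular.

Note that the bare facts "L₁ regular, L₂ non-regular" do not settle the question by themselves: the closure of regular languages under ∪, ∩, complement and difference applies only when BOTH operands are regular. With a non-regular operand the result can come out regular or non-regular depending on the specific languages, so one has to work out L₁ − L₂ for this particular pair, as above.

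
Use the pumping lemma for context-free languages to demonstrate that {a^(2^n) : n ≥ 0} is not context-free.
Assume for contradiction that L is context-free, and let p ≥ 1 be the pumping length given by the pumping lemma for CFLs.
Choose s = a^(2^p). Then s ∈ L and |s| = 2^p ≥ p.
By the CFL pumping lemma, s = uvxyz for some u, v, x, y, z with |vxy| ≤ p, |vy| ≥ 1, and uv^i xy^i z ∈ L for every i ≥ 0.
All symbols are a's, so only lengths matter: let k = |vy|, with 1 ≤ k ≤ |vxy| ≤ p < 2^p.

Take i = 2: |uv²xy²z| = 2^p + k, and 2^p < 2^p + k < 2^p + 2^p = 2^(p+1).
So the length lies strictly between consecutive powers of two and is not a power of 2; uv²xy²z ∉ L.

This contradicts the CFL pumping lemma, which requires uv^i xy^i z ∈ L for all i ≥ 0.
Hence L = {a^(2^n) : n ≥ 0} is not context-free. ∎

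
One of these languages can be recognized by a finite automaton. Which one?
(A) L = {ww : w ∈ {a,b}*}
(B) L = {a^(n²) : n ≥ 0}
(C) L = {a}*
(C) {a}*

(C) L = {a}* is regular.

This can be recognized by a finite automaton (DFA/NFA).
Regular expressions like {a}* define regular languages.

The other choices are not regular:
- {a^(n²) : n ≥ 0}: After pumping, length is no longer a perfect square
- {ww : w ∈ {a,b}*}: After pumping, the two halves no longer match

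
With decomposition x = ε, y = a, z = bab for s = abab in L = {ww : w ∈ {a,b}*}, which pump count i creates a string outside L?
i = 3

xy³z = ε · aaa · bab = aaabab; aaabab has length 6; its halves are aaa and bab, which differ, so it is not in L.
(Other choices also work, e.g. i = 0, 2; only i = 1 is guaranteed to stay in L since xy¹z = s.)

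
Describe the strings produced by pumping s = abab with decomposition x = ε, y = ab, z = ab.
{xy^i z : i ≥ 0} = {(ab)^(i+1) : i ≥ 0} = {ab, abab, ababab, ...}

With x = ε, y = ab, z = ab: Pumping 'ab' gives strings of alternating a's and b's.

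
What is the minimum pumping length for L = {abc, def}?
p = 4

For a finite language L, the pumping lemma holds vacuously if p > max|s| for s ∈ L.

The longest string in L = {abc, def} has length 3.
If p = 4, then no string s ∈ L has |s| ≥ p, so the condition is vacuously true.

The minimum pumping length is p = 4.

Why no smaller p works: for any p ≤ 3, the longest string s ∈ L has |s| = 3 ≥ p, so it would
have to be pumpable; but pumping up (i = 2, 3, ...) produces ever longer strings, which cannot all lie in the
finite language L. So the pumping property fails for every p ≤ 3.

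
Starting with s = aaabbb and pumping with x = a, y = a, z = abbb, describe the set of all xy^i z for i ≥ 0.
{xy^i z : i ≥ 0} = {a^(2+i) b^3 : i ≥ 0} = {aabbb, aaabbb, aaaabbb, ...}

With x = a, y = a, z = abbb: Starting with aaabbb and pumping the second 'a', we get strings with 2+i a's followed by 3 b's for i = 0, 1, 2, ...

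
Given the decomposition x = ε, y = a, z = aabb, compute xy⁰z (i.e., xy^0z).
aabb

Given x = '', y = 'a', z = 'aabb' and i = 0:

xy^0z = x + y·y·...·y (0 times) + z
       = '' + 'a'^0 + 'aabb'
       = '' + '' + 'aabb'
       = 'aabb'

The pumped string is 'aabb' with length 4.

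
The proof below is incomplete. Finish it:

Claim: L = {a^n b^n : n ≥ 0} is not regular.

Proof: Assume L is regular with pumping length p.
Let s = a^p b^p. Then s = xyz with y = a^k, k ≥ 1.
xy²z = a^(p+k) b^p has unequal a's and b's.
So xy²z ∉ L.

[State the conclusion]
This contradicts the pumping lemma for regular languages,
which guarantees xy^i z ∈ L for all i ≥ 0.

Since our assumption that L is regular leads to a contradiction,
we conclude that L = {a^n b^n : n ≥ 0} is NOT regular. ∎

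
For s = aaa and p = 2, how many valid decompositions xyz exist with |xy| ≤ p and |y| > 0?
3

For s = 'aaa' with pumping length p = 2:

Constraints: |xy| ≤ 2, |y| > 0

Valid decompositions (|xy| ≤ p, |y| ≥ 1):
  • x='', y='a', z='aa'
  • x='a', y='a', z='a'
  • x='', y='aa', z='a'

Total count: 3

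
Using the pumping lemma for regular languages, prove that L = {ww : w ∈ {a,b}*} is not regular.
Assume for contradiction that L is regular, and let p ≥ 1 be the pumping length given by the pumping lemma.
Choose s = a^p b a^p b. Then s ∈ L (take w = a^p b) and |s| = 2p + 2 ≥ p.
By the pumping lemma, s = xyz for some x, y, z with |xy| ≤ p, |y| ≥ 1, and xy^i z ∈ L for every i ≥ 0.
Since |xy| ≤ p and the first p symbols of s are all a's, y = a^k for some k with 1 ≤ k ≤ p.

Take i = 2: t = xy²z = a^(p + k) b a^p b.
Suppose t = uu for some string u. The string t contains exactly two b's and ends in b, so u contains exactly one b and ends in b; hence u = a^j b for some j, and uu = a^j b a^j b. Comparing with t = a^(p + k) b a^p b forces j = p + k (first block) and j = p (second block), which is impossible since k ≥ 1. So t ∉ L.

This contradicts the pumping lemma, which requires xy^i z ∈ L for all i ≥ 0.
Hence L = {ww : w ∈ {a,b}*} is not regular. ∎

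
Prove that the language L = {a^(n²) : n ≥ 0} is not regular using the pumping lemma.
Assume for contradiction that L is regular, and let p ≥ 1 be the pumping length given by the pumping lemma.
Choose s = a^(p²). Then s ∈ L and |s| = p² ≥ p.
By the pumping lemma, s = xyz for some x, y, z with |xy| ≤ p, |y| ≥ 1, and xy^i z ∈ L for every i ≥ 0.
Here y = a^k for some k with 1 ≤ k ≤ |xy| ≤ p.

Take i = 2: |xy²z| = p² + k.
Now p² < p² + k ≤ p² + p < p² + 2p + 1 = (p + 1)².
So |xy²z| lies strictly between the consecutive squares p² and (p + 1)², hence is not a perfect square, and xy²z ∉ L.

This contradicts the pumping lemma, which requires xy^i z ∈ L for all i ≥ 0.
Hence L = {a^(n²) : n ≥ 0} is not regular. ∎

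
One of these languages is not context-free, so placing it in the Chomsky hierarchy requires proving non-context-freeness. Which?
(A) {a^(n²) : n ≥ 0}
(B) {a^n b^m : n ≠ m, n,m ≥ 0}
(A) {a^(n²) : n ≥ 0}

(A) {a^(n²) : n ≥ 0} requires the CFL pumping lemma.

- {a^n b^m : n ≠ m, n,m ≥ 0} is context-free (but not regular)
  • Can be shown non-regular with the regular pumping lemma
  • After pumping a's, we can make n = m

- {a^(n²) : n ≥ 0} is NOT context-free
  • Requires the CFL pumping lemma to prove
  • Gaps between squares grow unboundedly

The CFL pumping lemma is "stronger" in that it can prove non-membership
in the larger class of context-free languages.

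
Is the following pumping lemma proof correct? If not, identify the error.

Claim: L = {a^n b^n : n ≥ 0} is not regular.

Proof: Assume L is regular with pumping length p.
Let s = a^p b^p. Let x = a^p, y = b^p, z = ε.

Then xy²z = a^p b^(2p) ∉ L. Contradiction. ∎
The proof is INCORRECT.

Error: The decomposition violates |xy| ≤ p.
With x = a^p and y = b^p, we have |xy| = 2p > p.
The pumping lemma requires |xy| ≤ p, so y must be within the first p characters.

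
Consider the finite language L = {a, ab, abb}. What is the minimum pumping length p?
p = 4

For a finite language L, the pumping lemma holds vacuously if p > max|s| for s ∈ L.

The longest string in L = {a, ab, abb} has length 3.
If p = 4, then no string s ∈ L has |s| ≥ p, so the condition is vacuously true.

The minimum pumping length is p = 4.

Why no smaller p works: for any p ≤ 3, the longest string s ∈ L has |s| = 3 ≥ p, so it would
have to be pumpable; but pumping up (i = 2, 3, ...) produces ever longer strings, which cannot all lie in the
finite language L. So the pumping property fails for every p ≤ 3.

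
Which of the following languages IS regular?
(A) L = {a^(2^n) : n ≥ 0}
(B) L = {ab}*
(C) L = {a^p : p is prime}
(B) {ab}*

(B) L = {ab}* is regular.

This can be recognized by a finite automaton (DFA/NFA).
Regular expressions like {ab}* define regular languages.

The other choices are not regular:
- {a^(2^n) : n ≥ 0}: After pumping, length is no longer a power of 2
- {a^p : p is prime}: After pumping, the length becomes composite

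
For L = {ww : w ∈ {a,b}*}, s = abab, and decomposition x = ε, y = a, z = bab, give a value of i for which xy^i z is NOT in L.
i = 0

xy⁰z = ε · ε · bab = bab; bab has odd length 3, so it cannot be written as ww and is not in L.
(Other choices also work, e.g. i = 2, 3; only i = 1 is guaranteed to stay in L since xy¹z = s.)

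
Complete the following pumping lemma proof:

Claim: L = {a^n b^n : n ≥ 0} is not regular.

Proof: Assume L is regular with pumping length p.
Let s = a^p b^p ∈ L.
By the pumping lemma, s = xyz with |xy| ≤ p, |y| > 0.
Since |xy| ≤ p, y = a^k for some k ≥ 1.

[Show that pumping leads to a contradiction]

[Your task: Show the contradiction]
Consider xy²z = a^(p+k) b^p.

Since k ≥ 1, we have p + k > p.
So xy²z has more a's than b's: (p+k) a's vs p b's.
This means xy²z ∉ L because a^n b^n requires equal counts.

This contradicts the pumping lemma which states xy²z ∈ L.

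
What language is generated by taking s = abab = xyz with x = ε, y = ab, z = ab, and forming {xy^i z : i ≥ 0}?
{xy^i z : i ≥ 0} = {(ab)^(i+1) : i ≥ 0} = {ab, abab, ababab, ...}

With x = ε, y = ab, z = ab: Pumping 'ab' gives strings of alternating a's and b's.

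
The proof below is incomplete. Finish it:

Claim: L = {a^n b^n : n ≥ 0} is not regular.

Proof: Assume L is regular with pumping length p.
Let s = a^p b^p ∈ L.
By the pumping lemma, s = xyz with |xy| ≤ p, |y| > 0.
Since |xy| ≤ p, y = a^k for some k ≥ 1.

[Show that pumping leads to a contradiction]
Consider xy²z = a^(p+k) b^p.

Since k ≥ 1, we have p + k > p.
So xy²z has more a's than b's: (p+k) a's vs p b's.
This means xy²z ∉ L because a^n b^n requires equal counts.

This contradicts the pumping lemma which states xy²z ∈ L.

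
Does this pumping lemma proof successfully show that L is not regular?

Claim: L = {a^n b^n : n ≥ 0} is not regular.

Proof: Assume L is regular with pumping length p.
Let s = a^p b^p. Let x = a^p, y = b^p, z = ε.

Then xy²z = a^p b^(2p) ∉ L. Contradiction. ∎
The proof is INCORRECT.

Error: The decomposition violates |xy| ≤ p.
With x = a^p and y = b^p, we have |xy| = 2p > p.
The pumping lemma requires |xy| ≤ p, so y must be within the first p characters.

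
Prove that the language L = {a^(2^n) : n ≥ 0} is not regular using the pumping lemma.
Assume for contradiction that L is regular, and let p ≥ 1 be the pumping length given by the pumping lemma.
Choose s = a^(2^p). Then s ∈ L and |s| = 2^p ≥ p.
By the pumping lemma, s = xyz for some x, y, z with |xy| ≤ p, |y| ≥ 1, and xy^i z ∈ L for every i ≥ 0.
Here y = a^k for some k with 1 ≤ k ≤ |xy| ≤ p, and p < 2^p.

Take i = 2: |xy²z| = 2^p + k.
Now 2^p < 2^p + k ≤ 2^p + p < 2^p + 2^p = 2^(p+1).
So |xy²z| lies strictly between the consecutive powers of two 2^p and 2^(p+1), hence is not a power of 2, and xy²z ∉ L.

This contradicts the pumping lemma, which requires xy^i z ∈ L for all i ≥ 0.
Hence L = {a^(2^n) : n ≥ 0} is not regular. ∎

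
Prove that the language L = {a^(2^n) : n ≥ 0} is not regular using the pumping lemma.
Assume for contradiction that L is regular, and let p ≥ 1 be the pumping length given by the pumping lemma.
Choose s = a^(2^p). Then s ∈ L and |s| = 2^p ≥ p.
By the pumping lemma, s = xyz for some x, y, z with |xy| ≤ p, |y| ≥ 1, and xy^i z ∈ L for every i ≥ 0.
Here y = a^k for some k with 1 ≤ k ≤ |xy| ≤ p, and p < 2^p.

Take i = 2: |xy²z| = 2^p + k.
Now 2^p < 2^p + k ≤ 2^p + p < 2^p + 2^p = 2^(p+1).
So |xy²z| lies strictly between the consecutive powers of two 2^p and 2^(p+1), hence is not a power of 2, and xy²z ∉ L.

This contradicts the pumping lemma, which requires xy^i z ∈ L for all i ≥ 0.
Hence L = {a^(2^n) : n ≥ 0} is not regular. ∎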